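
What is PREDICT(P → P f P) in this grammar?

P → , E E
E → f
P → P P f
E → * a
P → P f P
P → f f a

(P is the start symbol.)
{ ',', 'f' }

PREDICT(P → P f P) = (FIRST(RHS) \ {ε}) ∪ (FOLLOW(P) if ε ∈ FIRST(RHS), i.e. RHS ⇒* ε)
FIRST(P) = { ',', 'f' }
FIRST(P f P) = { ',', 'f' }
ε ∉ FIRST(P f P), so FOLLOW(P) is not added.
PREDICT(P → P f P) = { ',', 'f' }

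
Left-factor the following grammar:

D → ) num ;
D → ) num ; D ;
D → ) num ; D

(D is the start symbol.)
Left-factoring transforms A → αβ₁ | αβ₂ into A → αA' and A' → β₁ | β₂
(α is the longest common prefix among the alternatives). Repeat until
no nonterminal has two alternatives with a common prefix.

Round 1: D has alternatives sharing prefix ') num ;'. Introduce D': D → ) num ; D'
  Add: D' → ε
  Add: D' → D ;
  Add: D' → D

Round 2: D' has alternatives sharing prefix 'D'. Introduce D'': D' → D D''
  Add: D'' → ;
  Add: D'' → ε

No remaining common prefixes — done.

Resulting grammar:
D → ) num ; D'
D' → ε
D' → D D''
D'' → ;
D'' → ε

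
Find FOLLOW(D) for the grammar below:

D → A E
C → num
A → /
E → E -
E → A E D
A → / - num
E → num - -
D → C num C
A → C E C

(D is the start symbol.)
{ $, '-', '/', 'num' }

To compute FOLLOW(D), find every occurrence of D on a right-hand side N → α D β: add FIRST(β) \ {ε}, and if β is empty or nullable also add FOLLOW(N). Iterate to a fixed point.

D is the start symbol, so $ ∈ FOLLOW(D).
In E → A E D: D is at the end, add FOLLOW(E)

The FOLLOW sets referred to above (computed the same way, to a fixed point):
  FOLLOW(E) = { $, '-', '/', 'num' }

Taking the union: FOLLOW(D) = { $, '-', '/', 'num' }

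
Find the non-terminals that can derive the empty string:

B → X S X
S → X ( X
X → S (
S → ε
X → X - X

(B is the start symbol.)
ε-productions: S → ε
So S is immediately nullable.
No further non-terminal can be added: every production for the remaining non-terminals contains a terminal or a non-nullable non-terminal.
Nullable = { 'S' }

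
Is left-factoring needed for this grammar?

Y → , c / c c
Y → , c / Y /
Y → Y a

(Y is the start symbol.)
Yes, Y has productions with common prefix ', c /'

Left-factoring is needed when two productions for the same non-terminal
share a common prefix on the right-hand side.

Productions for Y:
  Y → , c / c c
  Y → , c / Y /
  Y → Y a

Found common prefix ', c /' in productions for Y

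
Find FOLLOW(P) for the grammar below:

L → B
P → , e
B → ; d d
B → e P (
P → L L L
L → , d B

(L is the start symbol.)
{ '(' }

In B → e P (: P is followed by '(', add FIRST('(') \ {ε} = { '(' }

Taking the union: FOLLOW(P) = { '(' }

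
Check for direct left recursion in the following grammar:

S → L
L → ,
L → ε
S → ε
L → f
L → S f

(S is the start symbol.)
S → L: starts with L
L → ,: starts with ','
L → ε: starts with ε
S → ε: starts with ε
L → f: starts with f
L → S f: starts with S

No direct left recursion found.

Answer: No direct left recursion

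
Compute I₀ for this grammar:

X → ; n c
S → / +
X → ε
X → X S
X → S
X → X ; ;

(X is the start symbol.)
{ [S → . / +], [X → . ; n c], [X → . S], [X → . X ; ;], [X → . X S], [X → .], [X' → . X] }

First, augment the grammar with X' → X
I₀ = CLOSURE({ [X' → . X] }):
  [X' → . X] has the dot before X: add [X → . ; n c], [X → .], [X → . X S], [X → . S], [X → . X ; ;]
  [X → . S] has the dot before S: add [S → . / +]
No further items can be added.

I₀ = { [S → . / +], [X → . ; n c], [X → . S], [X → . X ; ;], [X → . X S], [X → .], [X' → . X] }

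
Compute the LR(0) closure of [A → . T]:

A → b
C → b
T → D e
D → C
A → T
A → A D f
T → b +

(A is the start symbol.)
To compute CLOSURE, for each item [A → α.Bβ] where B is a non-terminal, add [B → .γ] for all productions B → γ; repeat for the newly added items until nothing changes.

Start with: [A → . T]
  [A → . T] has the dot before T: add [T → . D e], [T → . b +]
  [T → . D e] has the dot before D: add [D → . C]
  [D → . C] has the dot before C: add [C → . b]
No further items can be added.

CLOSURE = { [A → . T], [C → . b], [D → . C], [T → . D e], [T → . b +] }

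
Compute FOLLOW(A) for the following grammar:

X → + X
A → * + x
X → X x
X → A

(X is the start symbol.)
{ $, 'x' }

In X → A: A is at the end, add FOLLOW(X)

The FOLLOW sets referred to above (computed the same way, to a fixed point):
  FOLLOW(X) = { $, 'x' }

Taking the union: FOLLOW(A) = { $, 'x' }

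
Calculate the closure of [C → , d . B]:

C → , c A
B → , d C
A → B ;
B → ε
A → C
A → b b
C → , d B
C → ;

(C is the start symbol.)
{ [B → . , d C], [B → .], [C → , d . B] }

To compute CLOSURE, for each item [A → α.Bβ] where B is a non-terminal, add [B → .γ] for all productions B → γ; repeat for the newly added items until nothing changes.

Start with: [C → , d . B]
  [C → , d . B] has the dot before B: add [B → . , d C], [B → .]
No further items can be added.

CLOSURE = { [B → . , d C], [B → .], [C → , d . B] }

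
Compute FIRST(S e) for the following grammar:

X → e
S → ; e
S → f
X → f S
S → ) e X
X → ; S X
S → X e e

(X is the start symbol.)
FIRST sets of the non-terminals involved (from the grammar, by fixed-point iteration):
  FIRST(S) = { ')', ';', 'e', 'f' }

To compute FIRST(S e), process the symbols left to right:
Symbol S is a non-terminal. Add FIRST(S) \ {ε} = { ')', ';', 'e', 'f' }
S is not nullable (ε ∉ FIRST(S)), so stop here.
FIRST(S e) = { ')', ';', 'e', 'f' }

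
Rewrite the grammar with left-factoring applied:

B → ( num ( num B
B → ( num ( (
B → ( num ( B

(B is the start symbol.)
Left-factoring transforms A → αβ₁ | αβ₂ into A → αA' and A' → β₁ | β₂
(α is the longest common prefix among the alternatives). Repeat until
no nonterminal has two alternatives with a common prefix.

Round 1: B has alternatives sharing prefix '( num ('. Introduce B': B → ( num ( B'
  Add: B' → num B
  Add: B' → (
  Add: B' → B

No remaining common prefixes — done.

Resulting grammar:
B → ( num ( B'
B' → num B
B' → (
B' → B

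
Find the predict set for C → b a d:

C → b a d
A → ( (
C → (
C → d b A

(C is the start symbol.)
{ 'b' }

PREDICT(C → b a d) = (FIRST(RHS) \ {ε}) ∪ (FOLLOW(C) if ε ∈ FIRST(RHS), i.e. RHS ⇒* ε)
FIRST(b a d) = { 'b' }
ε ∉ FIRST(b a d), so FOLLOW(C) is not added.
PREDICT(C → b a d) = { 'b' }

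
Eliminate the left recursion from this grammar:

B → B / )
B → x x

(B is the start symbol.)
B is directly left-recursive. The standard transformation for
  A → A α₁ | ... | A α_m | β₁ | ... | β_n
is
  A  → β₁ A' | ... | β_n A'
  A' → α₁ A' | ... | α_m A' | ε

B → x x becomes B → x x B'
B → B / ) becomes B' → / ) B'
Add B' → ε

Resulting grammar:
B → x x B'
B' → / ) B'
B' → ε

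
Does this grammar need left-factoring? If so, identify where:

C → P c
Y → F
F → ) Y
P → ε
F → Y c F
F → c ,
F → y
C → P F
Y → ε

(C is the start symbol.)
Yes, C has productions with common prefix 'P'

Left-factoring is needed when two productions for the same non-terminal
share a common prefix on the right-hand side.

Productions for C:
  C → P c
  C → P F
Productions for Y:
  Y → F
  Y → ε
Productions for F:
  F → ) Y
  F → Y c F
  F → c ,
  F → y

Found common prefix 'P' in productions for C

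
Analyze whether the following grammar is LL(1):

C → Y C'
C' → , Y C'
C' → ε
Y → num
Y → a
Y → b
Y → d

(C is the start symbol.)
Yes, the grammar is LL(1).

A grammar is LL(1) if for each non-terminal N with multiple productions, the predict sets of those productions are pairwise disjoint, where PREDICT(N → α) = (FIRST(α) \ {ε}) ∪ (FOLLOW(N) if α ⇒* ε).

Relevant sets:
  FOLLOW(C') = { $ }

For C':
  PREDICT(C' → ',' Y C') = { ',' }
  PREDICT(C' → ε) = { $ }
For Y:
  PREDICT(Y → num) = { 'num' }
  PREDICT(Y → a) = { 'a' }
  PREDICT(Y → b) = { 'b' }
  PREDICT(Y → d) = { 'd' }
C has a single production, so nothing to check there.

All predict sets are disjoint. The grammar IS LL(1).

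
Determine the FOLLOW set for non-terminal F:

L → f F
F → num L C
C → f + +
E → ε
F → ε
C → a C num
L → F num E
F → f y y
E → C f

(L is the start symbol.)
{ $, 'a', 'f', 'num' }

To compute FOLLOW(F), find every occurrence of F on a right-hand side N → α F β: add FIRST(β) \ {ε}, and if β is empty or nullable also add FOLLOW(N). Iterate to a fixed point.

In L → f F: F is at the end, add FOLLOW(L)
In L → F num E: F is followed by num E, add FIRST(num E) \ {ε} = { 'num' }

The FOLLOW sets referred to above (computed the same way, to a fixed point):
  FOLLOW(L) = { $, 'a', 'f' }

Taking the union: FOLLOW(F) = { $, 'a', 'f', 'num' }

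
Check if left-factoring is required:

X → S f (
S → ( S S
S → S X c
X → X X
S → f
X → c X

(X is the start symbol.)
Left-factoring is needed when two productions for the same non-terminal
share a common prefix on the right-hand side.

Productions for X:
  X → S f (
  X → X X
  X → c X
Productions for S:
  S → ( S S
  S → S X c
  S → f

No common prefixes found.

Answer: No, left-factoring is not needed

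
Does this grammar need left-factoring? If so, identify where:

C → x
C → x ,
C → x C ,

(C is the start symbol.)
Yes, C has productions with common prefix 'x'

Left-factoring is needed when two productions for the same non-terminal
share a common prefix on the right-hand side.

Productions for C:
  C → x
  C → x ,
  C → x C ,

Found common prefix 'x' in productions for C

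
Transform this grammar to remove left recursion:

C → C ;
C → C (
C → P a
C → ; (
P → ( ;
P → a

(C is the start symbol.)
C is directly left-recursive. The standard transformation for
  A → A α₁ | ... | A α_m | β₁ | ... | β_n
is
  A  → β₁ A' | ... | β_n A'
  A' → α₁ A' | ... | α_m A' | ε

C → P a becomes C → P a C'
C → ; ( becomes C → ; ( C'
C → C ; becomes C' → ; C'
C → C ( becomes C' → ( C'
Add C' → ε

Productions for other non-terminals are unchanged:
  P → ( ;
  P → a

Resulting grammar:
C → P a C'
C → ; ( C'
C' → ; C'
C' → ( C'
C' → ε
P → ( ;
P → a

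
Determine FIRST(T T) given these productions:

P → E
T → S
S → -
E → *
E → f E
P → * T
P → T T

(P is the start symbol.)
FIRST sets of the non-terminals involved (from the grammar, by fixed-point iteration):
  FIRST(T) = { '-' }

To compute FIRST(T T), process the symbols left to right:
Symbol T is a non-terminal. Add FIRST(T) \ {ε} = { '-' }
T is not nullable (ε ∉ FIRST(T)), so stop here.
FIRST(T T) = { '-' }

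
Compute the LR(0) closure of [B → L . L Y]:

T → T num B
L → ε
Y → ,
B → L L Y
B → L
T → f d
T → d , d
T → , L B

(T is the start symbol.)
{ [B → L . L Y], [L → .] }

Start with: [B → L . L Y]
  [B → L . L Y] has the dot before L: add [L → .]
No further items can be added.

CLOSURE = { [B → L . L Y], [L → .] }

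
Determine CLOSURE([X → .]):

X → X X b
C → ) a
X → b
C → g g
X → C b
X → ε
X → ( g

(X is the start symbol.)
{ [X → .] }

To compute CLOSURE, for each item [A → α.Bβ] where B is a non-terminal, add [B → .γ] for all productions B → γ; repeat for the newly added items until nothing changes.

Start with: [X → .]
The dot is at the end, so nothing is added.

CLOSURE = { [X → .] }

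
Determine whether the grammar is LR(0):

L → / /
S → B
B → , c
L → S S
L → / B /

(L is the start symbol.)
Yes, the grammar is LR(0)

A grammar is LR(0) if no state in the canonical LR(0) collection has:
  - both a shift item (dot before a terminal) and a complete item (shift-reduce conflict), or
  - two or more complete items (reduce-reduce conflict; the accept item [L' → L .] counts as a complete item here).

Augment with L' → L and build the canonical LR(0) collection (I0 = CLOSURE({[L' → . L]}), then GOTO on every symbol after a dot until no new states appear). It has 11 states:
  I0: { [B → . , c], [L → . / /], [L → . / B /], [L → . S S], [L' → . L], [S → . B] }  — shift
  I1: { [B → , . c] }  — shift
  I2: { [B → . , c], [L → / . /], [L → / . B /] }  — shift
  I3: { [S → B .] }  — reduce
  I4: { [L' → L .] }  — accept
  I5: { [B → . , c], [L → S . S], [S → . B] }  — shift
  I6: { [L → S S .] }  — reduce
  I7: { [L → / / .] }  — reduce
  I8: { [L → / B . /] }  — shift
  I9: { [L → / B / .] }  — reduce
  I10: { [B → , c .] }  — reduce

Every state is either a pure shift/goto state or contains exactly one complete item and nothing to shift — no conflicts. The grammar is LR(0).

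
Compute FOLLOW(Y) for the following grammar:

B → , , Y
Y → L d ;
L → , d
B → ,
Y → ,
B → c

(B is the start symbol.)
In B → , , Y: Y is at the end, add FOLLOW(B)

The FOLLOW sets referred to above (computed the same way, to a fixed point):
  FOLLOW(B) = { $ }

Taking the union: FOLLOW(Y) = { $ }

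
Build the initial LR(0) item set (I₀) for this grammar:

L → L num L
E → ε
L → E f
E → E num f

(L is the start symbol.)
{ [E → . E num f], [E → .], [L → . E f], [L → . L num L], [L' → . L] }

First, augment the grammar with L' → L
I₀ = CLOSURE({ [L' → . L] }):
  [L' → . L] has the dot before L: add [L → . L num L], [L → . E f]
  [L → . E f] has the dot before E: add [E → .], [E → . E num f]
No further items can be added.

I₀ = { [E → . E num f], [E → .], [L → . E f], [L → . L num L], [L' → . L] }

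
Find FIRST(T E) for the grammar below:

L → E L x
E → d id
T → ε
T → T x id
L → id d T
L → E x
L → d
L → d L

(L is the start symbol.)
FIRST sets of the non-terminals involved (from the grammar, by fixed-point iteration):
  FIRST(T) = { 'x', ε }
  FIRST(E) = { 'd' }

To compute FIRST(T E), process the symbols left to right:
Symbol T is a non-terminal. Add FIRST(T) \ {ε} = { 'x' }
T is nullable (ε ∈ FIRST(T)), continue to the next symbol.
Symbol E is a non-terminal. Add FIRST(E) \ {ε} = { 'd' }
E is not nullable (ε ∉ FIRST(E)), so stop here.
FIRST(T E) = { 'd', 'x' }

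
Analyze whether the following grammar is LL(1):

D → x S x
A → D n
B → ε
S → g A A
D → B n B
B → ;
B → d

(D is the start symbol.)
A grammar is LL(1) if for each non-terminal N with multiple productions, the predict sets of those productions are pairwise disjoint, where PREDICT(N → α) = (FIRST(α) \ {ε}) ∪ (FOLLOW(N) if α ⇒* ε).

Relevant sets:
  FIRST(B) = { ';', 'd', ε }
  FOLLOW(B) = { $, 'n' }

For D:
  PREDICT(D → x S x) = { 'x' }
  PREDICT(D → B n B) = { ';', 'd', 'n' }
For B:
  PREDICT(B → ε) = { $, 'n' }
  PREDICT(B → ';') = { ';' }
  PREDICT(B → d) = { 'd' }
A, S have a single production, so nothing to check there.

All predict sets are disjoint. The grammar IS LL(1).

Answer: Yes, the grammar is LL(1).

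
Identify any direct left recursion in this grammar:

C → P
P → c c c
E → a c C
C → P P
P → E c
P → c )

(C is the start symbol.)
Direct left recursion occurs when N → N α for some non-terminal N (the right-hand side begins with the left-hand side itself).

C → P: starts with P
P → c c c: starts with c
E → a c C: starts with a
C → P P: starts with P
P → E c: starts with E
P → c ): starts with c

No direct left recursion found.

Answer: No direct left recursion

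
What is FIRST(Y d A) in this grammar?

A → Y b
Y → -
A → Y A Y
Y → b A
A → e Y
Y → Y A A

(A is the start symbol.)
{ '-', 'b' }

FIRST sets of the non-terminals involved (from the grammar, by fixed-point iteration):
  FIRST(Y) = { '-', 'b' }

To compute FIRST(Y d A), process the symbols left to right:
Symbol Y is a non-terminal. Add FIRST(Y) \ {ε} = { '-', 'b' }
Y is not nullable (ε ∉ FIRST(Y)), so stop here.
FIRST(Y d A) = { '-', 'b' }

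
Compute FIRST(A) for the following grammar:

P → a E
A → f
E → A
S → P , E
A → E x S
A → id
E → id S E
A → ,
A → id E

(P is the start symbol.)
FIRST sets of the other non-terminals involved (by the same procedure, iterated to a fixed point):
  FIRST(E) = { ',', 'f', 'id' }

From A → f:
  - f is a terminal: add 'f' and stop
From A → E x S:
  - E is a non-terminal: add FIRST(E) \ {ε} = { ',', 'f', 'id' }
    E is not nullable, so stop
From A → id:
  - id is a terminal: add 'id' and stop
From A → ,:
  - ',' is a terminal: add ',' and stop
From A → id E:
  - id is a terminal: add 'id' and stop

Collecting: FIRST(A) = { ',', 'f', 'id' }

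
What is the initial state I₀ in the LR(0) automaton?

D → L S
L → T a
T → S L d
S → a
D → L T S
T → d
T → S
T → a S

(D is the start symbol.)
First, augment the grammar with D' → D
I₀ = CLOSURE({ [D' → . D] }):
  [D' → . D] has the dot before D: add [D → . L S], [D → . L T S]
  [D → . L S] has the dot before L: add [L → . T a]
  [L → . T a] has the dot before T: add [T → . S L d], [T → . d], [T → . S], [T → . a S]
  [T → . S L d] has the dot before S: add [S → . a]
No further items can be added.

I₀ = { [D → . L S], [D → . L T S], [D' → . D], [L → . T a], [S → . a], [T → . S L d], [T → . S], [T → . a S], [T → . d] }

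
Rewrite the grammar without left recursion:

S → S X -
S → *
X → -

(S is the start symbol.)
S → * S'
S' → X - S'
S' → ε
X → -

S is directly left-recursive. The standard transformation for
  A → A α₁ | ... | A α_m | β₁ | ... | β_n
is
  A  → β₁ A' | ... | β_n A'
  A' → α₁ A' | ... | α_m A' | ε

S → * becomes S → * S'
S → S X - becomes S' → X - S'
Add S' → ε

Productions for other non-terminals are unchanged:
  X → -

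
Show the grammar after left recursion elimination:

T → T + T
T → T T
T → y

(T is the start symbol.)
T is directly left-recursive. The standard transformation for
  A → A α₁ | ... | A α_m | β₁ | ... | β_n
is
  A  → β₁ A' | ... | β_n A'
  A' → α₁ A' | ... | α_m A' | ε

T → y becomes T → y T'
T → T + T becomes T' → + T T'
T → T T becomes T' → T T'
Add T' → ε

Resulting grammar:
T → y T'
T' → + T T'
T' → T T'
T' → ε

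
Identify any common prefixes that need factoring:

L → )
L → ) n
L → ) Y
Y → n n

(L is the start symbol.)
Left-factoring is needed when two productions for the same non-terminal
share a common prefix on the right-hand side.

Productions for L:
  L → )
  L → ) n
  L → ) Y

Found common prefix ')' in productions for L

Answer: Yes, L has productions with common prefix ')'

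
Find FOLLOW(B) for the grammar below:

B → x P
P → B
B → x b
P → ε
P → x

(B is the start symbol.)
{ $ }

To compute FOLLOW(B), find every occurrence of B on a right-hand side N → α B β: add FIRST(β) \ {ε}, and if β is empty or nullable also add FOLLOW(N). Iterate to a fixed point.

B is the start symbol, so $ ∈ FOLLOW(B).
In P → B: B is at the end, add FOLLOW(P)

The FOLLOW sets referred to above (computed the same way, to a fixed point):
  FOLLOW(P) = { $ }

Taking the union: FOLLOW(B) = { $ }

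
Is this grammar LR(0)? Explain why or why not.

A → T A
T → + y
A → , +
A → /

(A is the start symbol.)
A grammar is LR(0) if no state in the canonical LR(0) collection has:
  - both a shift item (dot before a terminal) and a complete item (shift-reduce conflict), or
  - two or more complete items (reduce-reduce conflict; the accept item [A' → A .] counts as a complete item here).

Augment with A' → A and build the canonical LR(0) collection (I0 = CLOSURE({[A' → . A]}), then GOTO on every symbol after a dot until no new states appear). It has 9 states:
  I0: { [A → . , +], [A → . /], [A → . T A], [A' → . A], [T → . + y] }  — shift
  I1: { [T → + . y] }  — shift
  I2: { [A → , . +] }  — shift
  I3: { [A → / .] }  — reduce
  I4: { [A' → A .] }  — accept
  I5: { [A → . , +], [A → . /], [A → . T A], [A → T . A], [T → . + y] }  — shift
  I6: { [A → T A .] }  — reduce
  I7: { [A → , + .] }  — reduce
  I8: { [T → + y .] }  — reduce

Every state is either a pure shift/goto state or contains exactly one complete item and nothing to shift — no conflicts. The grammar is LR(0).

Answer: Yes, the grammar is LR(0)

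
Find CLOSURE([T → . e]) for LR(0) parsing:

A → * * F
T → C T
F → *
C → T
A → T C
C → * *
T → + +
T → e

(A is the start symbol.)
{ [T → . e] }

To compute CLOSURE, for each item [A → α.Bβ] where B is a non-terminal, add [B → .γ] for all productions B → γ; repeat for the newly added items until nothing changes.

Start with: [T → . e]
The dot precedes the terminal e, so nothing is added.

CLOSURE = { [T → . e] }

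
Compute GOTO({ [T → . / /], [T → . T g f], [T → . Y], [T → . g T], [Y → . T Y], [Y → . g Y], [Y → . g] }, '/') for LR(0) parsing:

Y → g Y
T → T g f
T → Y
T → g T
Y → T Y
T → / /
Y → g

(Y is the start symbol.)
{ [T → / . /] }

GOTO(I, '/') = CLOSURE({ [A → αX.β] : [A → α.Xβ] ∈ I, X = '/' })

Items with dot before '/', with the dot advanced:
  [T → . / /] → [T → / . /]
Closure adds nothing (no advanced item has the dot before a non-terminal).

GOTO = { [T → / . /] }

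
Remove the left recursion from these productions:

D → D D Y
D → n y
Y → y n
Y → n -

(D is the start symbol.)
D → n y D'
D' → D Y D'
D' → ε
Y → y n
Y → n -

D is directly left-recursive. The standard transformation for
  A → A α₁ | ... | A α_m | β₁ | ... | β_n
is
  A  → β₁ A' | ... | β_n A'
  A' → α₁ A' | ... | α_m A' | ε

D → n y becomes D → n y D'
D → D D Y becomes D' → D Y D'
Add D' → ε

Productions for other non-terminals are unchanged:
  Y → y n
  Y → n -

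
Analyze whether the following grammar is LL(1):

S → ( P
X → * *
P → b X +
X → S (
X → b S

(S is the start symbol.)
A grammar is LL(1) if for each non-terminal N with multiple productions, the predict sets of those productions are pairwise disjoint, where PREDICT(N → α) = (FIRST(α) \ {ε}) ∪ (FOLLOW(N) if α ⇒* ε).

Relevant sets:
  FIRST(S) = { '(' }

For X:
  PREDICT(X → '*' '*') = { '*' }
  PREDICT(X → S '(') = { '(' }
  PREDICT(X → b S) = { 'b' }
S, P have a single production, so nothing to check there.

All predict sets are disjoint. The grammar IS LL(1).

Answer: Yes, the grammar is LL(1).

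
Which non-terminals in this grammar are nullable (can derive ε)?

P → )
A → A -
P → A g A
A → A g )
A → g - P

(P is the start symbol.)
None

There are no ε-productions, so no non-terminal can derive ε.
No non-terminals are nullable.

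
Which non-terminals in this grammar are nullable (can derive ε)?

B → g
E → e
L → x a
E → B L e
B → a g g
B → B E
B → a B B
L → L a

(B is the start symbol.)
There are no ε-productions, so no non-terminal can derive ε.
No non-terminals are nullable.

Answer: None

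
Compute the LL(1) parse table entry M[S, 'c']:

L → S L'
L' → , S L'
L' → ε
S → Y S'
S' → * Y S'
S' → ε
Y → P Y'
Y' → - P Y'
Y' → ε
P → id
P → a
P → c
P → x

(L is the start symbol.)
S → Y S'

To find M[S, 'c'], we find productions for S where 'c' is in the predict set (PREDICT(N → α) = (FIRST(α) \ {ε}) ∪ (FOLLOW(N) if α ⇒* ε)).

Relevant sets:
  FIRST(Y) = { 'a', 'c', 'id', 'x' }

S → Y S': PREDICT = { 'a', 'c', 'id', 'x' }
  'c' is in predict set, so this production goes in M[S, 'c']

M[S, 'c'] = S → Y S'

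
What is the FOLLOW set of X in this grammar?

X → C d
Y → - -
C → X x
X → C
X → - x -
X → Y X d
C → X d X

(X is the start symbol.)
{ $, 'd', 'x' }

To compute FOLLOW(X), find every occurrence of X on a right-hand side N → α X β: add FIRST(β) \ {ε}, and if β is empty or nullable also add FOLLOW(N). Iterate to a fixed point.

X is the start symbol, so $ ∈ FOLLOW(X).
In C → X x: X is followed by x, add FIRST(x) \ {ε} = { 'x' }
In X → Y X d: X is followed by d, add FIRST(d) \ {ε} = { 'd' }
In C → X d X: X is followed by d X, add FIRST(d X) \ {ε} = { 'd' }
In C → X d X: X is at the end, add FOLLOW(C)

The FOLLOW sets referred to above (computed the same way, to a fixed point):
  FOLLOW(C) = { $, 'd', 'x' }

Taking the union: FOLLOW(X) = { $, 'd', 'x' }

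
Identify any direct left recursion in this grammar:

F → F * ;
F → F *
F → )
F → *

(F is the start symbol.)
F → F * ;: LEFT RECURSIVE (starts with F)
F → F *: LEFT RECURSIVE (starts with F)
F → ): starts with ')'
F → *: starts with '*'

The grammar has direct left recursion on: F.

Answer: Yes, F is left-recursive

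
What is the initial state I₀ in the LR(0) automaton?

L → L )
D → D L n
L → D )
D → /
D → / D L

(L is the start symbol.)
First, augment the grammar with L' → L
I₀ = CLOSURE({ [L' → . L] }):
  [L' → . L] has the dot before L: add [L → . L )], [L → . D )]
  [L → . D )] has the dot before D: add [D → . D L n], [D → . /], [D → . / D L]
No further items can be added.

I₀ = { [D → . / D L], [D → . /], [D → . D L n], [L → . D )], [L → . L )], [L' → . L] }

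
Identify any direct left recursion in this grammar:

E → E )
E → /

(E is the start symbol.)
Yes, E is left-recursive

Direct left recursion occurs when N → N α for some non-terminal N (the right-hand side begins with the left-hand side itself).

E → E ): LEFT RECURSIVE (starts with E)
E → /: starts with '/'

The grammar has direct left recursion on: E.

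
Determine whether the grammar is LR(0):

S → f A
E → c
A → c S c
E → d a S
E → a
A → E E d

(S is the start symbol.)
No. Shift-reduce conflict between [E → c .] and [S → . f A]

Augment with S' → S and build the canonical LR(0) collection (I0 = CLOSURE({[S' → . S]}), then GOTO on every symbol after a dot until no new states appear). It has 15 states:
  I0: { [S → . f A], [S' → . S] }  — shift
  I1: { [S' → S .] }  — accept
  I2: { [A → . E E d], [A → . c S c], [E → . a], [E → . c], [E → . d a S], [S → f . A] }  — shift
  I3: { [S → f A .] }  — reduce
  I4: { [A → E . E d], [E → . a], [E → . c], [E → . d a S] }  — shift
  I5: { [E → a .] }  — reduce
  I6: { [A → c . S c], [E → c .], [S → . f A] }  — shift, reduce
  I7: { [E → d . a S] }  — shift
  I8: { [E → d a . S], [S → . f A] }  — shift
  I9: { [E → d a S .] }  — reduce
  I10: { [A → c S . c] }  — shift
  I11: { [A → c S c .] }  — reduce
  I12: { [A → E E . d] }  — shift
  I13: { [E → c .] }  — reduce
  I14: { [A → E E d .] }  — reduce

Conflict in state I6:
  Shift-reduce conflict between [E → c .] and [S → . f A]
So the grammar is NOT LR(0).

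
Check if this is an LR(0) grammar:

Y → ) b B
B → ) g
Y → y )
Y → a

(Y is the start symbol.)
Yes, the grammar is LR(0)

A grammar is LR(0) if no state in the canonical LR(0) collection has:
  - both a shift item (dot before a terminal) and a complete item (shift-reduce conflict), or
  - two or more complete items (reduce-reduce conflict; the accept item [Y' → Y .] counts as a complete item here).

Augment with Y' → Y and build the canonical LR(0) collection (I0 = CLOSURE({[Y' → . Y]}), then GOTO on every symbol after a dot until no new states appear). It has 10 states:
  I0: { [Y → . ) b B], [Y → . a], [Y → . y )], [Y' → . Y] }  — shift
  I1: { [Y → ) . b B] }  — shift
  I2: { [Y' → Y .] }  — accept
  I3: { [Y → a .] }  — reduce
  I4: { [Y → y . )] }  — shift
  I5: { [Y → y ) .] }  — reduce
  I6: { [B → . ) g], [Y → ) b . B] }  — shift
  I7: { [B → ) . g] }  — shift
  I8: { [Y → ) b B .] }  — reduce
  I9: { [B → ) g .] }  — reduce

Every state is either a pure shift/goto state or contains exactly one complete item and nothing to shift — no conflicts. The grammar is LR(0).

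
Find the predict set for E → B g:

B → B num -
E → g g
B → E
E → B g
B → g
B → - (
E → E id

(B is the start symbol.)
{ '-', 'g' }

PREDICT(E → B g) = (FIRST(RHS) \ {ε}) ∪ (FOLLOW(E) if ε ∈ FIRST(RHS), i.e. RHS ⇒* ε)
FIRST(B) = { '-', 'g' }
FIRST(B g) = { '-', 'g' }
ε ∉ FIRST(B g), so FOLLOW(E) is not added.
PREDICT(E → B g) = { '-', 'g' }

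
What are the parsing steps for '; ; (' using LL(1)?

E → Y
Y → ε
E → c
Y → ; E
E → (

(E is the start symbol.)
LL(1) parsing maintains a stack (initially the start symbol over $) and the input. At each step: if the stack top is a terminal, match it against the current input token; if it is a non-terminal N, replace it with the RHS of M[N, lookahead] (the unique production whose predict set contains the lookahead).

Stack is shown with the top on the left.

Stack  Input    Action
----------------------
E $    ; ; ( $  output E → Y
Y $    ; ; ( $  output Y → ; E
; E $  ; ; ( $  match ';'
E $    ; ( $    output E → Y
Y $    ; ( $    output Y → ; E
; E $  ; ( $    match ';'
E $    ( $      output E → (
( $    ( $      match '('
$      $        accept

The string is accepted.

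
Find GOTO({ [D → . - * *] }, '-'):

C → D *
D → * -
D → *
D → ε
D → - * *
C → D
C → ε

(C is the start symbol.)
{ [D → - . * *] }

GOTO(I, '-') = CLOSURE({ [A → αX.β] : [A → α.Xβ] ∈ I, X = '-' })

Items with dot before '-', with the dot advanced:
  [D → . - * *] → [D → - . * *]
Closure adds nothing (no advanced item has the dot before a non-terminal).

GOTO = { [D → - . * *] }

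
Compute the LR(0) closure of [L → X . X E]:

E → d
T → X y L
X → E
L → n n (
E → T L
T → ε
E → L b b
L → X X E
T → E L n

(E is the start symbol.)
Start with: [L → X . X E]
  [L → X . X E] has the dot before X: add [X → . E]
  [X → . E] has the dot before E: add [E → . d], [E → . T L], [E → . L b b]
  [E → . T L] has the dot before T: add [T → . X y L], [T → .], [T → . E L n]
  [E → . L b b] has the dot before L: add [L → . n n (], [L → . X X E]
No further items can be added.

CLOSURE = { [E → . L b b], [E → . T L], [E → . d], [L → . X X E], [L → . n n (], [L → X . X E], [T → . E L n], [T → . X y L], [T → .], [X → . E] }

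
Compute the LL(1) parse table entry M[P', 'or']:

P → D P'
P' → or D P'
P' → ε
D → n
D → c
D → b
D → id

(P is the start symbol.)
P' → or D P'

To find M[P', 'or'], we find productions for P' where 'or' is in the predict set (PREDICT(N → α) = (FIRST(α) \ {ε}) ∪ (FOLLOW(N) if α ⇒* ε)).

Relevant sets:
  FOLLOW(P') = { $ }

P' → or D P': PREDICT = { 'or' }
  'or' is in predict set, so this production goes in M[P', 'or']
P' → ε: PREDICT = { $ }

M[P', 'or'] = P' → or D P'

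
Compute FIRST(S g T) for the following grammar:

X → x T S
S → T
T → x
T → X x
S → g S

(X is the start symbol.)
FIRST sets of the non-terminals involved (from the grammar, by fixed-point iteration):
  FIRST(S) = { 'g', 'x' }

To compute FIRST(S g T), process the symbols left to right:
Symbol S is a non-terminal. Add FIRST(S) \ {ε} = { 'g', 'x' }
S is not nullable (ε ∉ FIRST(S)), so stop here.
FIRST(S g T) = { 'g', 'x' }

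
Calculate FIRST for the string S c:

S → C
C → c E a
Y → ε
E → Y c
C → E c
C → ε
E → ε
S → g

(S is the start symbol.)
FIRST sets of the non-terminals involved (from the grammar, by fixed-point iteration):
  FIRST(S) = { 'c', 'g', ε }

To compute FIRST(S c), process the symbols left to right:
Symbol S is a non-terminal. Add FIRST(S) \ {ε} = { 'c', 'g' }
S is nullable (ε ∈ FIRST(S)), continue to the next symbol.
Symbol c is a terminal. Add 'c' and stop.
FIRST(S c) = { 'c', 'g' }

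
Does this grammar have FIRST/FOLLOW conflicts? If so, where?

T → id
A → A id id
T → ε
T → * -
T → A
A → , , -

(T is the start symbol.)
No FIRST/FOLLOW conflicts.

A FIRST/FOLLOW conflict occurs when a non-terminal N has a nullable alternative N → β (β ⇒* ε) and another alternative N → α with FIRST(α) ∩ FOLLOW(N) ≠ ∅: on such a lookahead the parser cannot decide between expanding α and letting N vanish via β.

Nullable non-terminals: T.
FIRST sets used below: FIRST(A) = { ',' }

T: nullable alternative(s) T → ε; FOLLOW(T) = { $ }
  T → id: FIRST \ {ε} = { 'id' } — disjoint from FOLLOW(T)
  T → ε: FIRST \ {ε} = { } — this is the only nullable alternative, skip
  T → * -: FIRST \ {ε} = { '*' } — disjoint from FOLLOW(T)
  T → A: FIRST \ {ε} = { ',' } — disjoint from FOLLOW(T)

A has no nullable alternative, so no FIRST/FOLLOW check is needed there.

No FIRST/FOLLOW conflicts found.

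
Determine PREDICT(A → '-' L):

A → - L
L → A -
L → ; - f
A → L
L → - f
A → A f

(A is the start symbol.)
{ '-' }

PREDICT(A → '-' L) = (FIRST(RHS) \ {ε}) ∪ (FOLLOW(A) if ε ∈ FIRST(RHS), i.e. RHS ⇒* ε)
FIRST('-' L) = { '-' }
ε ∉ FIRST('-' L), so FOLLOW(A) is not added.
PREDICT(A → '-' L) = { '-' }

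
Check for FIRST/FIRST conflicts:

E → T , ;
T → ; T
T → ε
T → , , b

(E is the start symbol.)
Productions for T:
  T → ; T: FIRST = { ';' }
  T → ε: FIRST = { ε }
  T → , , b: FIRST = { ',' }
E has only one production, so no FIRST/FIRST conflict is possible there.

All alternatives of each non-terminal have pairwise disjoint FIRST sets.

Answer: No FIRST/FIRST conflicts.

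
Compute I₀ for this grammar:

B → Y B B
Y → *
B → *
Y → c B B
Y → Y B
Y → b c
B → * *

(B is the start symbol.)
First, augment the grammar with B' → B
I₀ = CLOSURE({ [B' → . B] }):
  [B' → . B] has the dot before B: add [B → . Y B B], [B → . *], [B → . * *]
  [B → . Y B B] has the dot before Y: add [Y → . *], [Y → . c B B], [Y → . Y B], [Y → . b c]
No further items can be added.

I₀ = { [B → . * *], [B → . *], [B → . Y B B], [B' → . B], [Y → . *], [Y → . Y B], [Y → . b c], [Y → . c B B] }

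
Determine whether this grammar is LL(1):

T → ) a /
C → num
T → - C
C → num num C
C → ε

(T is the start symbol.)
Relevant sets:
  FOLLOW(C) = { $ }

For T:
  PREDICT(T → ')' a '/') = { ')' }
  PREDICT(T → '-' C) = { '-' }
For C:
  PREDICT(C → num) = { 'num' }
  PREDICT(C → num num C) = { 'num' }
  PREDICT(C → ε) = { $ }

Conflict found: Predict set conflict for C: { 'num' }
The grammar is NOT LL(1).

Answer: No. Predict set conflict for C: { 'num' }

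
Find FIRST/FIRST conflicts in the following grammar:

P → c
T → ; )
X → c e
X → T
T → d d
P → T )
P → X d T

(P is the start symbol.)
Yes. P → c / P → X d T on { 'c' }; P → T ')' / P → X d T on { ';', 'd' }

A FIRST/FIRST conflict occurs when two productions N → α and N → β for the same non-terminal have FIRST(α) ∩ FIRST(β) ≠ ∅ (with ε ∈ FIRST of a nullable right-hand side, so two nullable alternatives also conflict).

FIRST sets of the non-terminals at (or reachable through a nullable prefix from) the front of some alternative:
  FIRST(T) = { ';', 'd' }
  FIRST(X) = { ';', 'c', 'd' }

Productions for P:
  P → c: FIRST = { 'c' }
  P → T ): FIRST = { ';', 'd' }
  P → X d T: FIRST = { ';', 'c', 'd' }
Productions for T:
  T → ; ): FIRST = { ';' }
  T → d d: FIRST = { 'd' }
Productions for X:
  X → c e: FIRST = { 'c' }
  X → T: FIRST = { ';', 'd' }

Conflict for P: P → c and P → X d T
  Overlap: { 'c' }
Conflict for P: P → T ) and P → X d T
  Overlap: { ';', 'd' }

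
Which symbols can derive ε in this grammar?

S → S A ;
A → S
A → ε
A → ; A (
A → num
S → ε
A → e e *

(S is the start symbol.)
{ 'A', 'S' }

ε-productions: A → ε, S → ε
So A, S are immediately nullable.
Every non-terminal is now nullable.
Nullable = { 'A', 'S' }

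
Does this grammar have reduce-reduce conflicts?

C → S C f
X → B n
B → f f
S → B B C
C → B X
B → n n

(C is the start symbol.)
Augment with C' → C and build the canonical LR(0) collection (I0 = CLOSURE({[C' → . C]}), then GOTO on every symbol after a dot until no new states appear). It has 14 states:
  I0: { [B → . f f], [B → . n n], [C → . B X], [C → . S C f], [C' → . C], [S → . B B C] }  — shift
  I1: { [B → . f f], [B → . n n], [C → B . X], [S → B . B C], [X → . B n] }  — shift
  I2: { [C' → C .] }  — accept
  I3: { [B → . f f], [B → . n n], [C → . B X], [C → . S C f], [C → S . C f], [S → . B B C] }  — shift
  I4: { [B → f . f] }  — shift
  I5: { [B → n . n] }  — shift
  I6: { [B → n n .] }  — reduce
  I7: { [B → f f .] }  — reduce
  I8: { [C → S C . f] }  — shift
  I9: { [C → S C f .] }  — reduce
  I10: { [B → . f f], [B → . n n], [C → . B X], [C → . S C f], [S → . B B C], [S → B B . C], [X → B . n] }  — shift
  I11: { [C → B X .] }  — reduce
  I12: { [S → B B C .] }  — reduce
  I13: { [B → n . n], [X → B n .] }  — shift, reduce

No state contains more than one complete item.

Answer: No reduce-reduce conflicts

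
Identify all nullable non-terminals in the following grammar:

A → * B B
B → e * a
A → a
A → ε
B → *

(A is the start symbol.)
ε-productions: A → ε
So A is immediately nullable.
No further non-terminal can be added: every production for the remaining non-terminals contains a terminal or a non-nullable non-terminal.
Nullable = { 'A' }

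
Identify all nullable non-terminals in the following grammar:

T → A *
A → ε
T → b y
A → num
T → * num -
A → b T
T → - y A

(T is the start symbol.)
{ 'A' }

A non-terminal is nullable if it can derive ε (the empty string): either it has an ε-production, or it has a production whose right-hand side consists entirely of nullable non-terminals.

ε-productions: A → ε
So A is immediately nullable.
No further non-terminal can be added: every production for the remaining non-terminals contains a terminal or a non-nullable non-terminal.
Nullable = { 'A' }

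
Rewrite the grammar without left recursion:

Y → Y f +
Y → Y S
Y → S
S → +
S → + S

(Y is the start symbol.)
Y is directly left-recursive. The standard transformation for
  A → A α₁ | ... | A α_m | β₁ | ... | β_n
is
  A  → β₁ A' | ... | β_n A'
  A' → α₁ A' | ... | α_m A' | ε

Y → S becomes Y → S Y'
Y → Y f + becomes Y' → f + Y'
Y → Y S becomes Y' → S Y'
Add Y' → ε

Productions for other non-terminals are unchanged:
  S → +
  S → + S

Resulting grammar:
Y → S Y'
Y' → f + Y'
Y' → S Y'
Y' → ε
S → +
S → + S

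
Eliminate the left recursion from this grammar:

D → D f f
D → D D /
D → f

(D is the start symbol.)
D → f D'
D' → f f D'
D' → D / D'
D' → ε

D is directly left-recursive. The standard transformation for
  A → A α₁ | ... | A α_m | β₁ | ... | β_n
is
  A  → β₁ A' | ... | β_n A'
  A' → α₁ A' | ... | α_m A' | ε

D → f becomes D → f D'
D → D f f becomes D' → f f D'
D → D D / becomes D' → D / D'
Add D' → ε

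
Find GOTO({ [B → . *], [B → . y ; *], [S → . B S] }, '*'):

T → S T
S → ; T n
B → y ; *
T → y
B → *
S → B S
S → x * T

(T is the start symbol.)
GOTO(I, '*') = CLOSURE({ [A → αX.β] : [A → α.Xβ] ∈ I, X = '*' })

Items with dot before '*', with the dot advanced:
  [B → . *] → [B → * .]
Closure adds nothing (no advanced item has the dot before a non-terminal).

GOTO = { [B → * .] }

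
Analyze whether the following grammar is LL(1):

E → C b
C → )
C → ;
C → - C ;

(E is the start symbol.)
Yes, the grammar is LL(1).

A grammar is LL(1) if for each non-terminal N with multiple productions, the predict sets of those productions are pairwise disjoint, where PREDICT(N → α) = (FIRST(α) \ {ε}) ∪ (FOLLOW(N) if α ⇒* ε).

For C:
  PREDICT(C → ')') = { ')' }
  PREDICT(C → ';') = { ';' }
  PREDICT(C → '-' C ';') = { '-' }
E has a single production, so nothing to check there.

All predict sets are disjoint. The grammar IS LL(1).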